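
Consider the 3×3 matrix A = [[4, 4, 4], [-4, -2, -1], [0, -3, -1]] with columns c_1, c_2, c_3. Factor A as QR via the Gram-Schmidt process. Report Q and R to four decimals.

c_1 = (4, -4, 0); ‖c_1‖ = 5.6569, so q_1 = (0.7071, -0.7071, 0.0000).
q_1·c_2 = 0.7071·4 + (-0.7071)·(-2) + 0.0000·(-3) = 4.2426.
u_2 = c_2 − 4.2426·q_1 = (1.0000, 1.0000, -3.0000).
‖u_2‖ = 3.3166, so q_2 = (0.3015, 0.3015, -0.9045).
q_1·c_3 = 0.7071·4 + (-0.7071)·(-1) + 0.0000·(-1) = 3.5355; q_2·c_3 = 0.3015·4 + 0.3015·(-1) + (-0.9045)·(-1) = 1.8091.
u_3 = c_3 − 3.5355·q_1 − 1.8091·q_2 = (0.9545, 0.9545, 0.6364).
‖u_3‖ = 1.4924, so q_3 = (0.6396, 0.6396, 0.4264).

Q = [[0.7071, 0.3015, 0.6396], [-0.7071, 0.3015, 0.6396], [0.0000, -0.9045, 0.4264]], R = [[5.6569, 4.2426, 3.5355], [0.0000, 3.3166, 1.8091], [0.0000, 0.0000, 1.4924]]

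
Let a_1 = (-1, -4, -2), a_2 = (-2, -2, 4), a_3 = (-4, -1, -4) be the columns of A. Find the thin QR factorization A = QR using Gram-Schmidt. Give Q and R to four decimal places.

Q = [[-0.2182, -0.3904, -0.8944], [-0.8729, -0.3318, 0.3578], [-0.4364, 0.8588, -0.2683]], R = [[4.5826, 0.4364, 3.4915], [0.0000, 4.8795, -1.5419], [0.0000, 0.0000, 4.2933]]

q_1 = a_1/‖a_1‖ = (-1, -4, -2)/4.5826 = (-0.2182, -0.8729, -0.4364).
r_{12} = q_1·a_2 = 0.4364.
u_2 = a_2 − 0.4364·q_1 = (-1.9048, -1.6190, 4.1905).
‖u_2‖ = 4.8795, so q_2 = (-0.3904, -0.3318, 0.8588).
r_{13} = q_1·a_3 = 3.4915; r_{23} = q_2·a_3 = -1.5419.
u_3 = a_3 − 3.4915·q_1 + 1.5419·q_2 = (-3.8400, 1.5360, -1.1520).
‖u_3‖ = 4.2933, so q_3 = (-0.8944, 0.3578, -0.2683).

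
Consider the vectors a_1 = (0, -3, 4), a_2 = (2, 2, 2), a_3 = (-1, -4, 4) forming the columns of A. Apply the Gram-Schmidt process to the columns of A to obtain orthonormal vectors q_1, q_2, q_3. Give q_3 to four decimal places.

q_1 = a_1/‖a_1‖ = (0, -3, 4)/5.0000 = (0.0000, -0.6000, 0.8000).
r_{12} = q_1·a_2 = 0.4000.
u_2 = a_2 − 0.4000·q_1 = (2.0000, 2.2400, 1.6800).
‖u_2‖ = 3.4409, so q_2 = (0.5812, 0.6510, 0.4882).
r_{13} = q_1·a_3 = 5.6000; r_{23} = q_2·a_3 = -1.2322.
u_3 = a_3 − 5.6000·q_1 + 1.2322·q_2 = (-0.2838, 0.1622, 0.1216).
‖u_3‖ = 0.3487, so q_3 = (-0.8137, 0.4650, 0.3487).

q_3 = (-0.8137, 0.4650, 0.3487)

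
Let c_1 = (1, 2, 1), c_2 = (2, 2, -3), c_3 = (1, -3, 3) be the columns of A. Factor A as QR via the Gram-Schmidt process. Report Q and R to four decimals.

q_1 = c_1/‖c_1‖ = (1, 2, 1)/2.4495 = (0.4082, 0.8165, 0.4082).
r_{12} = q_1·c_2 = 1.2247.
u_2 = c_2 − 1.2247·q_1 = (1.5000, 1.0000, -3.5000).
‖u_2‖ = 3.9370, so q_2 = (0.3810, 0.2540, -0.8890).
r_{13} = q_1·c_3 = -0.8165; r_{23} = q_2·c_3 = -3.0480.
u_3 = c_3 + 0.8165·q_1 + 3.0480·q_2 = (2.4946, -1.5591, 0.6237).
‖u_3‖ = 3.0072, so q_3 = (0.8296, -0.5185, 0.2074).

Q = [[0.4082, 0.3810, 0.8296], [0.8165, 0.2540, -0.5185], [0.4082, -0.8890, 0.2074]], R = [[2.4495, 1.2247, -0.8165], [0.0000, 3.9370, -3.0480], [0.0000, 0.0000, 3.0072]]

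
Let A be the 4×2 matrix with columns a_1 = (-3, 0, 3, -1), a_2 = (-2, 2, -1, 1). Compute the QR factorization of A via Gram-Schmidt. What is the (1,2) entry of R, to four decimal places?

r_{12} = 0.4588

e_1 = a_1/‖a_1‖ = (-3, 0, 3, -1)/4.3589 = (-0.6882, 0.0000, 0.6882, -0.2294).
r_{12} = e_1·a_2 = 0.4588.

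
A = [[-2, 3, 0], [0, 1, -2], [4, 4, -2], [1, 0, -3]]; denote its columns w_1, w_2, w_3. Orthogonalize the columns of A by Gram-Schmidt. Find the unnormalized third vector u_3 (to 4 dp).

u_3 = (-0.1614, -1.7758, 0.5650, -2.5830)

w_1 = (-2, 0, 4, 1); ‖w_1‖ = 4.5826, so q_1 = (-0.4364, 0.0000, 0.8729, 0.2182).
q_1·w_2 = (-0.4364)·3 + 0.0000·1 + 0.8729·4 + 0.2182·0 = 2.1822.
u_2 = w_2 − 2.1822·q_1 = (3.9524, 1.0000, 2.0952, -0.4762).
‖u_2‖ = 4.6085, so q_2 = (0.8576, 0.2170, 0.4546, -0.1033).
q_1·w_3 = (-0.4364)·0 + 0.0000·(-2) + 0.8729·(-2) + 0.2182·(-3) = -2.4004; q_2·w_3 = 0.8576·0 + 0.2170·(-2) + 0.4546·(-2) + (-0.1033)·(-3) = -1.0333.
u_3 = w_3 + 2.4004·q_1 + 1.0333·q_2 = (-0.1614, -1.7758, 0.5650, -2.5830).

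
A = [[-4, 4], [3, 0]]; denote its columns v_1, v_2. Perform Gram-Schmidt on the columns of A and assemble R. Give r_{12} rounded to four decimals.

r_{12} = -3.2000

e_1 = v_1/‖v_1‖ = (-4, 3)/5.0000 = (-0.8000, 0.6000).
r_{12} = e_1·v_2 = -3.2000.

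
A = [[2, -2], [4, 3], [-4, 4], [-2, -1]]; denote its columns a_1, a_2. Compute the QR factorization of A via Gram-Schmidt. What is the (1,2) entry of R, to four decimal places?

r_{12} = -0.9487

a_1 = (2, 4, -4, -2); ‖a_1‖ = 6.3246, so e_1 = (0.3162, 0.6325, -0.6325, -0.3162).
r_{12} = e_1·a_2 = -0.9487.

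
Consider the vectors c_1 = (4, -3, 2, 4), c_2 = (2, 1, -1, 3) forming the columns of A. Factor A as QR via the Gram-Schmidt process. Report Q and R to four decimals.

Q = [[0.5963, 0.2108], [-0.4472, 0.6325], [0.2981, -0.5270], [0.5963, 0.5270]], R = [[6.7082, 2.2361], [0.0000, 3.1623]]

e_1 = c_1/‖c_1‖ = (4, -3, 2, 4)/6.7082 = (0.5963, -0.4472, 0.2981, 0.5963).
r_{12} = e_1·c_2 = 2.2361.
u_2 = c_2 − 2.2361·e_1 = (0.6667, 2.0000, -1.6667, 1.6667).
‖u_2‖ = 3.1623, so e_2 = (0.2108, 0.6325, -0.5270, 0.5270).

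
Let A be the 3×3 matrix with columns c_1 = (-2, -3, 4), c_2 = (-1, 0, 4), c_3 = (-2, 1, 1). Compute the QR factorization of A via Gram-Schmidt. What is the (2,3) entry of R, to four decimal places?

r_{23} = 1.1999

c_1 = (-2, -3, 4); ‖c_1‖ = 5.3852, so e_1 = (-0.3714, -0.5571, 0.7428).
e_1·c_2 = (-0.3714)·(-1) + (-0.5571)·0 + 0.7428·4 = 3.3425.
u_2 = c_2 − 3.3425·e_1 = (0.2414, 1.8621, 1.5172).
‖u_2‖ = 2.4140, so e_2 = (0.1000, 0.7713, 0.6285).
r_{23} = e_2·c_3 = 1.1999.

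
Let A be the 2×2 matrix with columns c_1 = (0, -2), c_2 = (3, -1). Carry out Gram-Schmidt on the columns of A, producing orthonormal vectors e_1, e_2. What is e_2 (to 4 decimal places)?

e_1 = c_1/‖c_1‖ = (0, -2)/2.0000 = (0.0000, -1.0000).
r_{12} = e_1·c_2 = 1.0000.
u_2 = c_2 − 1.0000·e_1 = (3.0000, 0.0000).
‖u_2‖ = 3.0000, so e_2 = (1.0000, 0.0000).

e_2 = (1.0000, 0.0000)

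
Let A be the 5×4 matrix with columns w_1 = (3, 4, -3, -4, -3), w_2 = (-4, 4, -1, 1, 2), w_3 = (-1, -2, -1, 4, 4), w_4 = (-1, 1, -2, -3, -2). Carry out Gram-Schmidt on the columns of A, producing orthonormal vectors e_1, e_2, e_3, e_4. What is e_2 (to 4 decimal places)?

e_2 = (-0.6254, 0.6833, -0.1873, 0.1295, 0.3003)

w_1 = (3, 4, -3, -4, -3); ‖w_1‖ = 7.6811, so e_1 = (0.3906, 0.5208, -0.3906, -0.5208, -0.3906).
e_1·w_2 = 0.3906·(-4) + 0.5208·4 + (-0.3906)·(-1) + (-0.5208)·1 + (-0.3906)·2 = -0.3906.
u_2 = w_2 + 0.3906·e_1 = (-3.8475, 4.2034, -1.1525, 0.7966, 1.8475).
‖u_2‖ = 6.1520, so e_2 = (-0.6254, 0.6833, -0.1873, 0.1295, 0.3003).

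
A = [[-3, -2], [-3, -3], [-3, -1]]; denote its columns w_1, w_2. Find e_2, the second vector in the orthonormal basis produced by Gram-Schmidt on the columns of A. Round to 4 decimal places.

w_1 = (-3, -3, -3); ‖w_1‖ = 5.1962, so e_1 = (-0.5774, -0.5774, -0.5774).
e_1·w_2 = (-0.5774)·(-2) + (-0.5774)·(-3) + (-0.5774)·(-1) = 3.4641.
u_2 = w_2 − 3.4641·e_1 = (0.0000, -1.0000, 1.0000).
‖u_2‖ = 1.4142, so e_2 = (0.0000, -0.7071, 0.7071).

e_2 = (0.0000, -0.7071, 0.7071)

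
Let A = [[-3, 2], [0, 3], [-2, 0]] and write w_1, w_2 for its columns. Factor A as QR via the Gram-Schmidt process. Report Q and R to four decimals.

w_1 = (-3, 0, -2); ‖w_1‖ = 3.6056, so e_1 = (-0.8321, 0.0000, -0.5547).
e_1·w_2 = (-0.8321)·2 + 0.0000·3 + (-0.5547)·0 = -1.6641.
u_2 = w_2 + 1.6641·e_1 = (0.6154, 3.0000, -0.9231).
‖u_2‖ = 3.1986, so e_2 = (0.1924, 0.9379, -0.2886).

Q = [[-0.8321, 0.1924], [0.0000, 0.9379], [-0.5547, -0.2886]], R = [[3.6056, -1.6641], [0.0000, 3.1986]]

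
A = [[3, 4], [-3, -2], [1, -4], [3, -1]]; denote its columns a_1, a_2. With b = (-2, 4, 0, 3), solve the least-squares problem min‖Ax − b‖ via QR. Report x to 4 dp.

x = (-0.1355, -0.4732)

a_1 = (3, -3, 1, 3); ‖a_1‖ = 5.2915, so e_1 = (0.5669, -0.5669, 0.1890, 0.5669).
e_1·a_2 = 0.5669·4 + (-0.5669)·(-2) + 0.1890·(-4) + 0.5669·(-1) = 2.0788.
u_2 = a_2 − 2.0788·e_1 = (2.8214, -0.8214, -4.3929, -2.1786).
‖u_2‖ = 5.7165, so e_2 = (0.4936, -0.1437, -0.7684, -0.3811).
Qᵀb = (-1.7008, -2.7052).
Back-substitute: x_2 = -2.7052/5.7165 = -0.4732.
x_1 = (-1.7008 − 2.0788·(-0.4732))/5.2915 = -0.1355.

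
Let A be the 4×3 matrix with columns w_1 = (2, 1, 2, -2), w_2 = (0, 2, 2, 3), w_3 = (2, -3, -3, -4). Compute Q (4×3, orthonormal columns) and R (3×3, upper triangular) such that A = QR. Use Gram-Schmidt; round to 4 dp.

w_1 = (2, 1, 2, -2); ‖w_1‖ = 3.6056, so q_1 = (0.5547, 0.2774, 0.5547, -0.5547).
q_1·w_2 = 0.5547·0 + 0.2774·2 + 0.5547·2 + (-0.5547)·3 = 0.0000.
u_2 = w_2 + 0.0000·q_1 = (0.0000, 2.0000, 2.0000, 3.0000).
‖u_2‖ = 4.1231, so q_2 = (0.0000, 0.4851, 0.4851, 0.7276).
q_1·w_3 = 0.5547·2 + 0.2774·(-3) + 0.5547·(-3) + (-0.5547)·(-4) = 0.8321; q_2·w_3 = 0.0000·2 + 0.4851·(-3) + 0.4851·(-3) + 0.7276·(-4) = -5.8209.
u_3 = w_3 − 0.8321·q_1 + 5.8209·q_2 = (1.5385, -0.4072, -0.6380, 0.6968).
‖u_3‖ = 1.8508, so q_3 = (0.8313, -0.2200, -0.3447, 0.3765).

Q = [[0.5547, 0.0000, 0.8313], [0.2774, 0.4851, -0.2200], [0.5547, 0.4851, -0.3447], [-0.5547, 0.7276, 0.3765]], R = [[3.6056, 0.0000, 0.8321], [0.0000, 4.1231, -5.8209], [0.0000, 0.0000, 1.8508]]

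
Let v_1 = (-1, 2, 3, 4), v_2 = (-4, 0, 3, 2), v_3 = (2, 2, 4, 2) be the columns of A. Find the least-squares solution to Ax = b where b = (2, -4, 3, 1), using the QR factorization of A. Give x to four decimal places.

e_1 = v_1/‖v_1‖ = (-1, 2, 3, 4)/5.4772 = (-0.1826, 0.3651, 0.5477, 0.7303).
r_{12} = e_1·v_2 = 3.8341.
u_2 = v_2 − 3.8341·e_1 = (-3.3000, -1.4000, 0.9000, -0.8000).
‖u_2‖ = 3.7815, so e_2 = (-0.8727, -0.3702, 0.2380, -0.2116).
r_{13} = e_1·v_3 = 4.0166; r_{23} = e_2·v_3 = -1.9569.
u_3 = v_3 − 4.0166·e_1 + 1.9569·e_2 = (1.0256, -0.1911, 2.2657, -1.3473).
‖u_3‖ = 2.8350, so e_3 = (0.3618, -0.0674, 0.7992, -0.4752).
Qᵀb = (0.5477, 0.2380, 2.9156).
Back-substitute: x_3 = 2.9156/2.8350 = 1.0284.
x_2 = (0.2380 + 1.9569·1.0284)/3.7815 = 0.5951.
x_1 = (0.5477 − 3.8341·0.5951 − 4.0166·1.0284)/5.4772 = -1.0708.

x = (-1.0708, 0.5951, 1.0284)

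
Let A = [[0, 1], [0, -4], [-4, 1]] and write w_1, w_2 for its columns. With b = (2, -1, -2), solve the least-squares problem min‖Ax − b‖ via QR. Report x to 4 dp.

e_1 = w_1/‖w_1‖ = (0, 0, -4)/4.0000 = (0.0000, 0.0000, -1.0000).
r_{12} = e_1·w_2 = -1.0000.
u_2 = w_2 + 1.0000·e_1 = (1.0000, -4.0000, 0.0000).
‖u_2‖ = 4.1231, so e_2 = (0.2425, -0.9701, 0.0000).
Qᵀb = (2.0000, 1.4552).
Back-substitute: x_2 = 1.4552/4.1231 = 0.3529.
x_1 = (2.0000 + 1.0000·0.3529)/4.0000 = 0.5882.

x = (0.5882, 0.3529)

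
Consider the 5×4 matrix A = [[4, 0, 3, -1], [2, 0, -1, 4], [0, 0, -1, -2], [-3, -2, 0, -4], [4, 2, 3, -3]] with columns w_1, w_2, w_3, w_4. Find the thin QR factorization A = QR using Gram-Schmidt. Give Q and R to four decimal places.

Q = [[0.5963, -0.6519, 0.2514, 0.0521], [0.2981, -0.3259, -0.7054, 0.0591], [0.0000, 0.0000, -0.3324, -0.8832], [-0.4472, -0.5587, 0.4054, -0.3268], [0.5963, 0.3958, 0.4054, -0.3268]], R = [[6.7082, 2.0870, 3.2796, 0.5963], [0.0000, 1.9090, -0.4423, 0.3958], [0.0000, 0.0000, 3.0081, -5.2460], [0.0000, 0.0000, 0.0000, 4.2388]]

w_1 = (4, 2, 0, -3, 4); ‖w_1‖ = 6.7082, so q_1 = (0.5963, 0.2981, 0.0000, -0.4472, 0.5963).
q_1·w_2 = 0.5963·0 + 0.2981·0 + 0.0000·0 + (-0.4472)·(-2) + 0.5963·2 = 2.0870.
u_2 = w_2 − 2.0870·q_1 = (-1.2444, -0.6222, 0.0000, -1.0667, 0.7556).
‖u_2‖ = 1.9090, so q_2 = (-0.6519, -0.3259, 0.0000, -0.5587, 0.3958).
q_1·w_3 = 0.5963·3 + 0.2981·(-1) + 0.0000·(-1) + (-0.4472)·0 + 0.5963·3 = 3.2796; q_2·w_3 = (-0.6519)·3 + (-0.3259)·(-1) + 0.0000·(-1) + (-0.5587)·0 + 0.3958·3 = -0.4423.
u_3 = w_3 − 3.2796·q_1 + 0.4423·q_2 = (0.7561, -2.1220, -1.0000, 1.2195, 1.2195).
‖u_3‖ = 3.0081, so q_3 = (0.2514, -0.7054, -0.3324, 0.4054, 0.4054).
q_1·w_4 = 0.5963·(-1) + 0.2981·4 + 0.0000·(-2) + (-0.4472)·(-4) + 0.5963·(-3) = 0.5963; q_2·w_4 = (-0.6519)·(-1) + (-0.3259)·4 + 0.0000·(-2) + (-0.5587)·(-4) + 0.3958·(-3) = 0.3958; q_3·w_4 = 0.2514·(-1) + (-0.7054)·4 + (-0.3324)·(-2) + 0.4054·(-4) + 0.4054·(-3) = -5.2460.
u_4 = w_4 − 0.5963·q_1 − 0.3958·q_2 + 5.2460·q_3 = (0.2210, 0.2507, -3.7439, -1.3854, -1.3854).
‖u_4‖ = 4.2388, so q_4 = (0.0521, 0.0591, -0.8832, -0.3268, -0.3268).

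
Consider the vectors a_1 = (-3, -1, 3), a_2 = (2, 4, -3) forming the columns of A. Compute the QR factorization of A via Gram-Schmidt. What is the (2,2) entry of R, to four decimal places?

a_1 = (-3, -1, 3); ‖a_1‖ = 4.3589, so q_1 = (-0.6882, -0.2294, 0.6882).
q_1·a_2 = (-0.6882)·2 + (-0.2294)·4 + 0.6882·(-3) = -4.3589.
u_2 = a_2 + 4.3589·q_1 = (-1.0000, 3.0000, 0.0000).
r_{22} = ‖u_2‖ = 3.1623.

r_{22} = 3.1623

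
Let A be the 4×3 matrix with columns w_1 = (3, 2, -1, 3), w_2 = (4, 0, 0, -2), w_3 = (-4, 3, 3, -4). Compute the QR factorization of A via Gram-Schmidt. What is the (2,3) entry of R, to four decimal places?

w_1 = (3, 2, -1, 3); ‖w_1‖ = 4.7958, so e_1 = (0.6255, 0.4170, -0.2085, 0.6255).
e_1·w_2 = 0.6255·4 + 0.4170·0 + (-0.2085)·0 + 0.6255·(-2) = 1.2511.
u_2 = w_2 − 1.2511·e_1 = (3.2174, -0.5217, 0.2609, -2.7826).
‖u_2‖ = 4.2936, so e_2 = (0.7494, -0.1215, 0.0608, -0.6481).
r_{23} = e_2·w_3 = -0.5873.

r_{23} = -0.5873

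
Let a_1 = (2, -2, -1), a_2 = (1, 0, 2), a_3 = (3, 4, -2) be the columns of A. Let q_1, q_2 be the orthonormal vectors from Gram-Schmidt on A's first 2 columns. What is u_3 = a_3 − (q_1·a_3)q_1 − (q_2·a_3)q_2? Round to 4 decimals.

a_1 = (2, -2, -1); ‖a_1‖ = 3.0000, so q_1 = (0.6667, -0.6667, -0.3333).
q_1·a_2 = 0.6667·1 + (-0.6667)·0 + (-0.3333)·2 = 0.0000.
u_2 = a_2 + 0.0000·q_1 = (1.0000, 0.0000, 2.0000).
‖u_2‖ = 2.2361, so q_2 = (0.4472, 0.0000, 0.8944).
q_1·a_3 = 0.6667·3 + (-0.6667)·4 + (-0.3333)·(-2) = 0.0000; q_2·a_3 = 0.4472·3 + 0.0000·4 + 0.8944·(-2) = -0.4472.
u_3 = a_3 − 0.0000·q_1 + 0.4472·q_2 = (3.2000, 4.0000, -1.6000).

u_3 = (3.2000, 4.0000, -1.6000)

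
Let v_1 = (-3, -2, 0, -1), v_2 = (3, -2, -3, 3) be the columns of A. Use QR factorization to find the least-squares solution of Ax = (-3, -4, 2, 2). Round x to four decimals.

v_1 = (-3, -2, 0, -1); ‖v_1‖ = 3.7417, so q_1 = (-0.8018, -0.5345, 0.0000, -0.2673).
q_1·v_2 = (-0.8018)·3 + (-0.5345)·(-2) + 0.0000·(-3) + (-0.2673)·3 = -2.1381.
u_2 = v_2 + 2.1381·q_1 = (1.2857, -3.1429, -3.0000, 2.4286).
‖u_2‖ = 5.1409, so q_2 = (0.2501, -0.6113, -0.5836, 0.4724).
Qᵀb = (4.0089, 1.4728).
Back-substitute: x_2 = 1.4728/5.1409 = 0.2865.
x_1 = (4.0089 + 2.1381·0.2865)/3.7417 = 1.2351.

x = (1.2351, 0.2865)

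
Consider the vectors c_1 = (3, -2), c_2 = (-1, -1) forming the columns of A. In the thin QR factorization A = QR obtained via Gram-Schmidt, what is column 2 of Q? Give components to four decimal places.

c_1 = (3, -2); ‖c_1‖ = 3.6056, so q_1 = (0.8321, -0.5547).
q_1·c_2 = 0.8321·(-1) + (-0.5547)·(-1) = -0.2774.
u_2 = c_2 + 0.2774·q_1 = (-0.7692, -1.1538).
‖u_2‖ = 1.3868, so q_2 = (-0.5547, -0.8321).

q_2 = (-0.5547, -0.8321)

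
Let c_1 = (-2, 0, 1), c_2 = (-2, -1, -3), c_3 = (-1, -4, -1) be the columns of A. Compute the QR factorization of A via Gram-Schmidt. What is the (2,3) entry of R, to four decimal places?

e_1 = c_1/‖c_1‖ = (-2, 0, 1)/2.2361 = (-0.8944, 0.0000, 0.4472).
r_{12} = e_1·c_2 = 0.4472.
u_2 = c_2 − 0.4472·e_1 = (-1.6000, -1.0000, -3.2000).
‖u_2‖ = 3.7148, so e_2 = (-0.4307, -0.2692, -0.8614).
r_{23} = e_2·c_3 = 2.3689.

r_{23} = 2.3689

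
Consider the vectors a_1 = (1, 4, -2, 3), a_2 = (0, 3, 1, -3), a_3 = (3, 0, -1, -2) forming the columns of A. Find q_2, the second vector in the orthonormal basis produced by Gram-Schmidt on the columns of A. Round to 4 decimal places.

a_1 = (1, 4, -2, 3); ‖a_1‖ = 5.4772, so q_1 = (0.1826, 0.7303, -0.3651, 0.5477).
q_1·a_2 = 0.1826·0 + 0.7303·3 + (-0.3651)·1 + 0.5477·(-3) = 0.1826.
u_2 = a_2 − 0.1826·q_1 = (-0.0333, 2.8667, 1.0667, -3.1000).
‖u_2‖ = 4.3551, so q_2 = (-0.0077, 0.6582, 0.2449, -0.7118).

q_2 = (-0.0077, 0.6582, 0.2449, -0.7118)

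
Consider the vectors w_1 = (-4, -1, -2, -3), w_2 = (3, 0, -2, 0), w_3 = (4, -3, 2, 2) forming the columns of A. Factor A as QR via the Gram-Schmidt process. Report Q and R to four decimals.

e_1 = w_1/‖w_1‖ = (-4, -1, -2, -3)/5.4772 = (-0.7303, -0.1826, -0.3651, -0.5477).
r_{12} = e_1·w_2 = -1.4606.
u_2 = w_2 + 1.4606·e_1 = (1.9333, -0.2667, -2.5333, -0.8000).
‖u_2‖ = 3.2965, so e_2 = (0.5865, -0.0809, -0.7685, -0.2427).
r_{13} = e_1·w_3 = -4.1992; r_{23} = e_2·w_3 = 0.5663.
u_3 = w_3 + 4.1992·e_1 − 0.5663·e_2 = (0.6012, -3.7209, 0.9018, -0.1626).
‖u_3‖ = 3.8789, so e_3 = (0.1550, -0.9593, 0.2325, -0.0419).

Q = [[-0.7303, 0.5865, 0.1550], [-0.1826, -0.0809, -0.9593], [-0.3651, -0.7685, 0.2325], [-0.5477, -0.2427, -0.0419]], R = [[5.4772, -1.4606, -4.1992], [0.0000, 3.2965, 0.5663], [0.0000, 0.0000, 3.8789]]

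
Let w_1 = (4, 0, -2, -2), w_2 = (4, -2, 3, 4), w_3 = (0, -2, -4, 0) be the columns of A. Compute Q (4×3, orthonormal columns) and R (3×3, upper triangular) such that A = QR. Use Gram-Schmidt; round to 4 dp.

Q = [[0.8165, 0.5476, -0.1578], [0.0000, -0.2987, -0.6031], [-0.4082, 0.4729, -0.6877], [-0.4082, 0.6223, 0.3720]], R = [[4.8990, 0.4082, 1.6330], [0.0000, 6.6958, -1.2943], [0.0000, 0.0000, 3.9570]]

w_1 = (4, 0, -2, -2); ‖w_1‖ = 4.8990, so e_1 = (0.8165, 0.0000, -0.4082, -0.4082).
e_1·w_2 = 0.8165·4 + 0.0000·(-2) + (-0.4082)·3 + (-0.4082)·4 = 0.4082.
u_2 = w_2 − 0.4082·e_1 = (3.6667, -2.0000, 3.1667, 4.1667).
‖u_2‖ = 6.6958, so e_2 = (0.5476, -0.2987, 0.4729, 0.6223).
e_1·w_3 = 0.8165·0 + 0.0000·(-2) + (-0.4082)·(-4) + (-0.4082)·0 = 1.6330; e_2·w_3 = 0.5476·0 + (-0.2987)·(-2) + 0.4729·(-4) + 0.6223·0 = -1.2943.
u_3 = w_3 − 1.6330·e_1 + 1.2943·e_2 = (-0.6245, -2.3866, -2.7212, 1.4721).
‖u_3‖ = 3.9570, so e_3 = (-0.1578, -0.6031, -0.6877, 0.3720).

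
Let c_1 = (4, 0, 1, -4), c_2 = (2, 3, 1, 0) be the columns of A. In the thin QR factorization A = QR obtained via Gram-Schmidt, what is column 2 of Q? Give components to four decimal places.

e_2 = (0.2675, 0.8829, 0.2140, 0.3211)

c_1 = (4, 0, 1, -4); ‖c_1‖ = 5.7446, so e_1 = (0.6963, 0.0000, 0.1741, -0.6963).
e_1·c_2 = 0.6963·2 + 0.0000·3 + 0.1741·1 + (-0.6963)·0 = 1.5667.
u_2 = c_2 − 1.5667·e_1 = (0.9091, 3.0000, 0.7273, 1.0909).
‖u_2‖ = 3.3979, so e_2 = (0.2675, 0.8829, 0.2140, 0.3211).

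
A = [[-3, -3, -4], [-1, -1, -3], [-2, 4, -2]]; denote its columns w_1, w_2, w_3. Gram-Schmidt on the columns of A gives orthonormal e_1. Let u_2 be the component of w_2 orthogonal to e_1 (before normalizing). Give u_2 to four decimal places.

e_1 = w_1/‖w_1‖ = (-3, -1, -2)/3.7417 = (-0.8018, -0.2673, -0.5345).
r_{12} = e_1·w_2 = 0.5345.
u_2 = w_2 − 0.5345·e_1 = (-2.5714, -0.8571, 4.2857).

u_2 = (-2.5714, -0.8571, 4.2857)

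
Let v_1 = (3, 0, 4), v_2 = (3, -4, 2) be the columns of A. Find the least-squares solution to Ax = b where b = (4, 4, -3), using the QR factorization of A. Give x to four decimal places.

x = (0.3899, -0.5734)

v_1 = (3, 0, 4); ‖v_1‖ = 5.0000, so q_1 = (0.6000, 0.0000, 0.8000).
q_1·v_2 = 0.6000·3 + 0.0000·(-4) + 0.8000·2 = 3.4000.
u_2 = v_2 − 3.4000·q_1 = (0.9600, -4.0000, -0.7200).
‖u_2‖ = 4.1761, so q_2 = (0.2299, -0.9578, -0.1724).
Qᵀb = (0.0000, -2.3946).
Back-substitute: x_2 = -2.3946/4.1761 = -0.5734.
x_1 = (0.0000 − 3.4000·(-0.5734))/5.0000 = 0.3899.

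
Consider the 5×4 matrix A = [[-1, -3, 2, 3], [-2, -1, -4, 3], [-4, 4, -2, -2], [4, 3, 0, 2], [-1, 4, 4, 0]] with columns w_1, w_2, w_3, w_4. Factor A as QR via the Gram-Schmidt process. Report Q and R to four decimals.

Q = [[-0.1622, -0.4321, 0.4430, 0.5491], [-0.3244, -0.1625, -0.5496, 0.6270], [-0.6489, 0.5171, -0.2385, -0.0802], [0.6489, 0.4654, -0.2478, 0.4487], [-0.1622, 0.5503, 0.6192, 0.3123]], R = [[6.1644, -0.4867, 1.6222, 1.1355], [0.0000, 7.1248, 0.9529, -1.8874], [0.0000, 0.0000, 6.0382, -0.3384], [0.0000, 0.0000, 0.0000, 4.5863]]

e_1 = w_1/‖w_1‖ = (-1, -2, -4, 4, -1)/6.1644 = (-0.1622, -0.3244, -0.6489, 0.6489, -0.1622).
r_{12} = e_1·w_2 = -0.4867.
u_2 = w_2 + 0.4867·e_1 = (-3.0789, -1.1579, 3.6842, 3.3158, 3.9211).
‖u_2‖ = 7.1248, so e_2 = (-0.4321, -0.1625, 0.5171, 0.4654, 0.5503).
r_{13} = e_1·w_3 = 1.6222; r_{23} = e_2·w_3 = 0.9529.
u_3 = w_3 − 1.6222·e_1 − 0.9529·e_2 = (2.6750, -3.3188, -1.4401, -1.4961, 3.7387).
‖u_3‖ = 6.0382, so e_3 = (0.4430, -0.5496, -0.2385, -0.2478, 0.6192).
r_{14} = e_1·w_4 = 1.1355; r_{24} = e_2·w_4 = -1.8874; r_{34} = e_3·w_4 = -0.3384.
u_4 = w_4 − 1.1355·e_1 + 1.8874·e_2 + 0.3384·e_3 = (2.5185, 2.8757, -0.3679, 2.0577, 1.4325).
‖u_4‖ = 4.5863, so e_4 = (0.5491, 0.6270, -0.0802, 0.4487, 0.3123).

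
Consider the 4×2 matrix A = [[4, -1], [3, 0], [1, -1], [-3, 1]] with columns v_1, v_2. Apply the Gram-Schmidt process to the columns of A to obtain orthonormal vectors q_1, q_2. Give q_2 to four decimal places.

q_2 = (-0.0792, 0.6336, -0.7128, 0.2904)

v_1 = (4, 3, 1, -3); ‖v_1‖ = 5.9161, so q_1 = (0.6761, 0.5071, 0.1690, -0.5071).
q_1·v_2 = 0.6761·(-1) + 0.5071·0 + 0.1690·(-1) + (-0.5071)·1 = -1.3522.
u_2 = v_2 + 1.3522·q_1 = (-0.0857, 0.6857, -0.7714, 0.3143).
‖u_2‖ = 1.0823, so q_2 = (-0.0792, 0.6336, -0.7128, 0.2904).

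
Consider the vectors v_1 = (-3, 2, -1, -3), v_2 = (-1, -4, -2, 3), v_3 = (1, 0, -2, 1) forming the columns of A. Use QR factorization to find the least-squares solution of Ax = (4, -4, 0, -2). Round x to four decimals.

v_1 = (-3, 2, -1, -3); ‖v_1‖ = 4.7958, so q_1 = (-0.6255, 0.4170, -0.2085, -0.6255).
q_1·v_2 = (-0.6255)·(-1) + 0.4170·(-4) + (-0.2085)·(-2) + (-0.6255)·3 = -2.5022.
u_2 = v_2 + 2.5022·q_1 = (-2.5652, -2.9565, -2.5217, 1.4348).
‖u_2‖ = 4.8723, so q_2 = (-0.5265, -0.6068, -0.5176, 0.2945).
q_1·v_3 = (-0.6255)·1 + 0.4170·0 + (-0.2085)·(-2) + (-0.6255)·1 = -0.8341; q_2·v_3 = (-0.5265)·1 + (-0.6068)·0 + (-0.5176)·(-2) + 0.2945·1 = 0.8031.
u_3 = v_3 + 0.8341·q_1 − 0.8031·q_2 = (0.9011, 0.8352, -1.7582, 0.2418).
‖u_3‖ = 2.1586, so q_3 = (0.4175, 0.3869, -0.8145, 0.1120).
Qᵀb = (-2.9192, -0.2677, -0.1018).
Back-substitute: x_3 = -0.1018/2.1586 = -0.0472.
x_2 = (-0.2677 − 0.8031·(-0.0472))/4.8723 = -0.0472.
x_1 = (-2.9192 + 2.5022·(-0.0472) + 0.8341·(-0.0472))/4.7958 = -0.6415.

x = (-0.6415, -0.0472, -0.0472)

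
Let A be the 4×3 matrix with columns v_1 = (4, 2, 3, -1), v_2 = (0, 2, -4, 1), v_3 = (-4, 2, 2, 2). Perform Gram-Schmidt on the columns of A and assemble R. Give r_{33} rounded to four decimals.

r_{33} = 4.9808

v_1 = (4, 2, 3, -1); ‖v_1‖ = 5.4772, so q_1 = (0.7303, 0.3651, 0.5477, -0.1826).
q_1·v_2 = 0.7303·0 + 0.3651·2 + 0.5477·(-4) + (-0.1826)·1 = -1.6432.
u_2 = v_2 + 1.6432·q_1 = (1.2000, 2.6000, -3.1000, 0.7000).
‖u_2‖ = 4.2778, so q_2 = (0.2805, 0.6078, -0.7247, 0.1636).
q_1·v_3 = 0.7303·(-4) + 0.3651·2 + 0.5477·2 + (-0.1826)·2 = -1.4606; q_2·v_3 = 0.2805·(-4) + 0.6078·2 + (-0.7247)·2 + 0.1636·2 = -1.0286.
u_3 = v_3 + 1.4606·q_1 + 1.0286·q_2 = (-2.6448, 3.1585, 2.0546, 1.9016).
r_{33} = ‖u_3‖ = 4.9808.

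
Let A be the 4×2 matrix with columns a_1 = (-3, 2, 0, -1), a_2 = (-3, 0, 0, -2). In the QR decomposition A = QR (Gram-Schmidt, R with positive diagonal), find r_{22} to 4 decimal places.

r_{22} = 2.0874

a_1 = (-3, 2, 0, -1); ‖a_1‖ = 3.7417, so e_1 = (-0.8018, 0.5345, 0.0000, -0.2673).
e_1·a_2 = (-0.8018)·(-3) + 0.5345·0 + 0.0000·0 + (-0.2673)·(-2) = 2.9399.
u_2 = a_2 − 2.9399·e_1 = (-0.6429, -1.5714, 0.0000, -1.2143).
r_{22} = ‖u_2‖ = 2.0874.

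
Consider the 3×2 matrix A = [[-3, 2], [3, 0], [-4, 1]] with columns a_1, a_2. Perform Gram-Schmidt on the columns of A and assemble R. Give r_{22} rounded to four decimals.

r_{22} = 1.4349

a_1 = (-3, 3, -4); ‖a_1‖ = 5.8310, so q_1 = (-0.5145, 0.5145, -0.6860).
q_1·a_2 = (-0.5145)·2 + 0.5145·0 + (-0.6860)·1 = -1.7150.
u_2 = a_2 + 1.7150·q_1 = (1.1176, 0.8824, -0.1765).
r_{22} = ‖u_2‖ = 1.4349.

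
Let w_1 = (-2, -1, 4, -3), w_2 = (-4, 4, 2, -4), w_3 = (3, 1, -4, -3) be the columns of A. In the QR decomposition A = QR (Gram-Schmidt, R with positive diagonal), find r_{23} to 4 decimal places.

r_{23} = 1.2572

w_1 = (-2, -1, 4, -3); ‖w_1‖ = 5.4772, so e_1 = (-0.3651, -0.1826, 0.7303, -0.5477).
e_1·w_2 = (-0.3651)·(-4) + (-0.1826)·4 + 0.7303·2 + (-0.5477)·(-4) = 4.3818.
u_2 = w_2 − 4.3818·e_1 = (-2.4000, 4.8000, -1.2000, -1.6000).
‖u_2‖ = 5.7271, so e_2 = (-0.4191, 0.8381, -0.2095, -0.2794).
r_{23} = e_2·w_3 = 1.2572.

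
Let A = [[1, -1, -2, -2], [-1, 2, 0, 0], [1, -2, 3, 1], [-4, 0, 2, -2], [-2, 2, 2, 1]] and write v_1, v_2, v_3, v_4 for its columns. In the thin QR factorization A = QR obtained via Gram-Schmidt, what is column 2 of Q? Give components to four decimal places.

q_2 = (-0.1977, 0.5225, -0.5225, -0.5084, 0.3954)

q_1 = v_1/‖v_1‖ = (1, -1, 1, -4, -2)/4.7958 = (0.2085, -0.2085, 0.2085, -0.8341, -0.4170).
r_{12} = q_1·v_2 = -1.8766.
u_2 = v_2 + 1.8766·q_1 = (-0.6087, 1.6087, -1.6087, -1.5652, 1.2174).
‖u_2‖ = 3.0787, so q_2 = (-0.1977, 0.5225, -0.5225, -0.5084, 0.3954).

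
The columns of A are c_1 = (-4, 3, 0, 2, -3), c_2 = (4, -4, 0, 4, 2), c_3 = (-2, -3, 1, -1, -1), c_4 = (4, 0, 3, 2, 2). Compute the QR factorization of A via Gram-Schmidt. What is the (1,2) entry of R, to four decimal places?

r_{12} = -4.2178

c_1 = (-4, 3, 0, 2, -3); ‖c_1‖ = 6.1644, so e_1 = (-0.6489, 0.4867, 0.0000, 0.3244, -0.4867).
r_{12} = e_1·c_2 = -4.2178.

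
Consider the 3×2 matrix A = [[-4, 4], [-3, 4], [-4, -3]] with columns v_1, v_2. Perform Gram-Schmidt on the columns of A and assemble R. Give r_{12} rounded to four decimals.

v_1 = (-4, -3, -4); ‖v_1‖ = 6.4031, so e_1 = (-0.6247, -0.4685, -0.6247).
r_{12} = e_1·v_2 = -2.4988.

r_{12} = -2.4988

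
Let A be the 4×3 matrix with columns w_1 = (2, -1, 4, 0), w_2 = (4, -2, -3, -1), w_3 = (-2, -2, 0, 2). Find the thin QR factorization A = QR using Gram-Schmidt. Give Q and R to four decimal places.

Q = [[0.4364, 0.7675, -0.2895], [-0.2182, -0.3838, -0.7800], [0.8729, -0.4797, -0.0502], [0.0000, -0.1832, 0.5525]], R = [[4.5826, -0.4364, -0.4364], [0.0000, 5.4598, -1.1338], [0.0000, 0.0000, 3.2441]]

w_1 = (2, -1, 4, 0); ‖w_1‖ = 4.5826, so e_1 = (0.4364, -0.2182, 0.8729, 0.0000).
e_1·w_2 = 0.4364·4 + (-0.2182)·(-2) + 0.8729·(-3) + 0.0000·(-1) = -0.4364.
u_2 = w_2 + 0.4364·e_1 = (4.1905, -2.0952, -2.6190, -1.0000).
‖u_2‖ = 5.4598, so e_2 = (0.7675, -0.3838, -0.4797, -0.1832).
e_1·w_3 = 0.4364·(-2) + (-0.2182)·(-2) + 0.8729·0 + 0.0000·2 = -0.4364; e_2·w_3 = 0.7675·(-2) + (-0.3838)·(-2) + (-0.4797)·0 + (-0.1832)·2 = -1.1338.
u_3 = w_3 + 0.4364·e_1 + 1.1338·e_2 = (-0.9393, -2.5304, -0.1629, 1.7923).
‖u_3‖ = 3.2441, so e_3 = (-0.2895, -0.7800, -0.0502, 0.5525).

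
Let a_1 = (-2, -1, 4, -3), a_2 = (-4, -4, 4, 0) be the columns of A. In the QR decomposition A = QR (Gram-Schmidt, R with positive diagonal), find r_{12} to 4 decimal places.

r_{12} = 5.1121

a_1 = (-2, -1, 4, -3); ‖a_1‖ = 5.4772, so q_1 = (-0.3651, -0.1826, 0.7303, -0.5477).
r_{12} = q_1·a_2 = 5.1121.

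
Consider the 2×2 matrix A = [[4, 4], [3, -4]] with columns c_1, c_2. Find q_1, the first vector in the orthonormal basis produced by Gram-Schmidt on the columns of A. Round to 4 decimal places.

q_1 = (0.8000, 0.6000)

c_1 = (4, 3); ‖c_1‖ = 5.0000, so q_1 = (0.8000, 0.6000).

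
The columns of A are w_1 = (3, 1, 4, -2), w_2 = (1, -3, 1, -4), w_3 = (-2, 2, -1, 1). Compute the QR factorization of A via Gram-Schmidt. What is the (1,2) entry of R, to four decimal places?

w_1 = (3, 1, 4, -2); ‖w_1‖ = 5.4772, so q_1 = (0.5477, 0.1826, 0.7303, -0.3651).
r_{12} = q_1·w_2 = 2.1909.

r_{12} = 2.1909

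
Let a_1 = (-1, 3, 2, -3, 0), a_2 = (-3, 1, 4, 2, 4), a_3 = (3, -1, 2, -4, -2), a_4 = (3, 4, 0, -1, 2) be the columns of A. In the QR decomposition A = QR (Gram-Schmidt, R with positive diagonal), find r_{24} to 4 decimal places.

a_1 = (-1, 3, 2, -3, 0); ‖a_1‖ = 4.7958, so e_1 = (-0.2085, 0.6255, 0.4170, -0.6255, 0.0000).
e_1·a_2 = (-0.2085)·(-3) + 0.6255·1 + 0.4170·4 + (-0.6255)·2 + 0.0000·4 = 1.6681.
u_2 = a_2 − 1.6681·e_1 = (-2.6522, -0.0435, 3.3043, 3.0435, 4.0000).
‖u_2‖ = 6.5740, so e_2 = (-0.4034, -0.0066, 0.5026, 0.4630, 0.6085).
r_{24} = e_2·a_4 = -0.4828.

r_{24} = -0.4828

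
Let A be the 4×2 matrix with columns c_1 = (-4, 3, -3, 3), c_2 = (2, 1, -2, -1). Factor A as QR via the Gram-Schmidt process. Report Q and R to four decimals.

c_1 = (-4, 3, -3, 3); ‖c_1‖ = 6.5574, so e_1 = (-0.6100, 0.4575, -0.4575, 0.4575).
e_1·c_2 = (-0.6100)·2 + 0.4575·1 + (-0.4575)·(-2) + 0.4575·(-1) = -0.3050.
u_2 = c_2 + 0.3050·e_1 = (1.8140, 1.1395, -2.1395, -0.8605).
‖u_2‖ = 3.1475, so e_2 = (0.5763, 0.3620, -0.6797, -0.2734).

Q = [[-0.6100, 0.5763], [0.4575, 0.3620], [-0.4575, -0.6797], [0.4575, -0.2734]], R = [[6.5574, -0.3050], [0.0000, 3.1475]]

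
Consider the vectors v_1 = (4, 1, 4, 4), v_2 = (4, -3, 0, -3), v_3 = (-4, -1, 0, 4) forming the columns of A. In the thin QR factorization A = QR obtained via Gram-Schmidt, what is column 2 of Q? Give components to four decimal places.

q_2 = (0.6722, -0.5182, -0.0140, -0.5287)

q_1 = v_1/‖v_1‖ = (4, 1, 4, 4)/7.0000 = (0.5714, 0.1429, 0.5714, 0.5714).
r_{12} = q_1·v_2 = 0.1429.
u_2 = v_2 − 0.1429·q_1 = (3.9184, -3.0204, -0.0816, -3.0816).
‖u_2‖ = 5.8292, so q_2 = (0.6722, -0.5182, -0.0140, -0.5287).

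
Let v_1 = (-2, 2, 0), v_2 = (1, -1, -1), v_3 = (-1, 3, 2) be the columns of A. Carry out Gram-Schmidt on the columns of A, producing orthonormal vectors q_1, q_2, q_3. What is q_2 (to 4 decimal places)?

q_2 = (0.0000, 0.0000, -1.0000)

v_1 = (-2, 2, 0); ‖v_1‖ = 2.8284, so q_1 = (-0.7071, 0.7071, 0.0000).
q_1·v_2 = (-0.7071)·1 + 0.7071·(-1) + 0.0000·(-1) = -1.4142.
u_2 = v_2 + 1.4142·q_1 = (0.0000, 0.0000, -1.0000).
‖u_2‖ = 1.0000, so q_2 = (0.0000, 0.0000, -1.0000).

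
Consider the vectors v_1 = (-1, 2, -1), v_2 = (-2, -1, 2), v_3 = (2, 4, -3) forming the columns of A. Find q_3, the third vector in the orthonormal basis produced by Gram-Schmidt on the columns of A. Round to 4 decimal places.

q_3 = (0.4243, 0.5657, 0.7071)

v_1 = (-1, 2, -1); ‖v_1‖ = 2.4495, so q_1 = (-0.4082, 0.8165, -0.4082).
q_1·v_2 = (-0.4082)·(-2) + 0.8165·(-1) + (-0.4082)·2 = -0.8165.
u_2 = v_2 + 0.8165·q_1 = (-2.3333, -0.3333, 1.6667).
‖u_2‖ = 2.8868, so q_2 = (-0.8083, -0.1155, 0.5774).
q_1·v_3 = (-0.4082)·2 + 0.8165·4 + (-0.4082)·(-3) = 3.6742; q_2·v_3 = (-0.8083)·2 + (-0.1155)·4 + 0.5774·(-3) = -3.8105.
u_3 = v_3 − 3.6742·q_1 + 3.8105·q_2 = (0.4200, 0.5600, 0.7000).
‖u_3‖ = 0.9899, so q_3 = (0.4243, 0.5657, 0.7071).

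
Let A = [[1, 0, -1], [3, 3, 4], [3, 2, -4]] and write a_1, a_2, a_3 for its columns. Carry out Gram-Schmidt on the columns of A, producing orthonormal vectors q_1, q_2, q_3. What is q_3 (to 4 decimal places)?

a_1 = (1, 3, 3); ‖a_1‖ = 4.3589, so q_1 = (0.2294, 0.6882, 0.6882).
q_1·a_2 = 0.2294·0 + 0.6882·3 + 0.6882·2 = 3.4412.
u_2 = a_2 − 3.4412·q_1 = (-0.7895, 0.6316, -0.3684).
‖u_2‖ = 1.0761, so q_2 = (-0.7337, 0.5869, -0.3424).
q_1·a_3 = 0.2294·(-1) + 0.6882·4 + 0.6882·(-4) = -0.2294; q_2·a_3 = (-0.7337)·(-1) + 0.5869·4 + (-0.3424)·(-4) = 4.4510.
u_3 = a_3 + 0.2294·q_1 − 4.4510·q_2 = (2.3182, 1.5455, -2.3182).
‖u_3‖ = 3.6244, so q_3 = (0.6396, 0.4264, -0.6396).

q_3 = (0.6396, 0.4264, -0.6396)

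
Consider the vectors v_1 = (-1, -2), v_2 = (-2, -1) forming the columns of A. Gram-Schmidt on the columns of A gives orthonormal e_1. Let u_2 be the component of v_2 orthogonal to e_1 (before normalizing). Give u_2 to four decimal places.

v_1 = (-1, -2); ‖v_1‖ = 2.2361, so e_1 = (-0.4472, -0.8944).
e_1·v_2 = (-0.4472)·(-2) + (-0.8944)·(-1) = 1.7889.
u_2 = v_2 − 1.7889·e_1 = (-1.2000, 0.6000).

u_2 = (-1.2000, 0.6000)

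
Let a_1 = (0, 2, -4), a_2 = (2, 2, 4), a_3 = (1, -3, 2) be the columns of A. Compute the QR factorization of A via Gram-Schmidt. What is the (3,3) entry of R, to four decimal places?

r_{33} = 1.7457

q_1 = a_1/‖a_1‖ = (0, 2, -4)/4.4721 = (0.0000, 0.4472, -0.8944).
r_{12} = q_1·a_2 = -2.6833.
u_2 = a_2 + 2.6833·q_1 = (2.0000, 3.2000, 1.6000).
‖u_2‖ = 4.0988, so q_2 = (0.4880, 0.7807, 0.3904).
r_{13} = q_1·a_3 = -3.1305; r_{23} = q_2·a_3 = -1.0735.
u_3 = a_3 + 3.1305·q_1 + 1.0735·q_2 = (1.5238, -0.7619, -0.3810).
r_{33} = ‖u_3‖ = 1.7457.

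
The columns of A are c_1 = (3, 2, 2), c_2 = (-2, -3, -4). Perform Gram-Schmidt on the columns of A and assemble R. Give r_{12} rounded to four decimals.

c_1 = (3, 2, 2); ‖c_1‖ = 4.1231, so q_1 = (0.7276, 0.4851, 0.4851).
r_{12} = q_1·c_2 = -4.8507.

r_{12} = -4.8507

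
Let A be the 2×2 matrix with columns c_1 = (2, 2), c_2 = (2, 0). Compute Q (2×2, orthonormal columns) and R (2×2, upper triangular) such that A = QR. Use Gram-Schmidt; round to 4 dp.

Q = [[0.7071, 0.7071], [0.7071, -0.7071]], R = [[2.8284, 1.4142], [0.0000, 1.4142]]

c_1 = (2, 2); ‖c_1‖ = 2.8284, so e_1 = (0.7071, 0.7071).
e_1·c_2 = 0.7071·2 + 0.7071·0 = 1.4142.
u_2 = c_2 − 1.4142·e_1 = (1.0000, -1.0000).
‖u_2‖ = 1.4142, so e_2 = (0.7071, -0.7071).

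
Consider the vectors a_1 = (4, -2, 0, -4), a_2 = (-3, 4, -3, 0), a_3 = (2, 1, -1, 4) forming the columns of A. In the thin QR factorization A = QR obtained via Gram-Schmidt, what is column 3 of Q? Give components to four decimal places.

a_1 = (4, -2, 0, -4); ‖a_1‖ = 6.0000, so e_1 = (0.6667, -0.3333, 0.0000, -0.6667).
e_1·a_2 = 0.6667·(-3) + (-0.3333)·4 + 0.0000·(-3) + (-0.6667)·0 = -3.3333.
u_2 = a_2 + 3.3333·e_1 = (-0.7778, 2.8889, -3.0000, -2.2222).
‖u_2‖ = 4.7842, so e_2 = (-0.1626, 0.6038, -0.6271, -0.4645).
e_1·a_3 = 0.6667·2 + (-0.3333)·1 + 0.0000·(-1) + (-0.6667)·4 = -1.6667; e_2·a_3 = (-0.1626)·2 + 0.6038·1 + (-0.6271)·(-1) + (-0.4645)·4 = -0.9522.
u_3 = a_3 + 1.6667·e_1 + 0.9522·e_2 = (2.9563, 1.0194, -1.5971, 2.4466).
‖u_3‖ = 4.2797, so e_3 = (0.6908, 0.2382, -0.3732, 0.5717).

e_3 = (0.6908, 0.2382, -0.3732, 0.5717)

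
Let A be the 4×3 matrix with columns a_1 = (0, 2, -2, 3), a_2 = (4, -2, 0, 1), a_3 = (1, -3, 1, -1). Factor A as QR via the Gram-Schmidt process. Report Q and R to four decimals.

Q = [[0.0000, 0.8741, -0.4782], [0.4851, -0.4113, -0.7670], [-0.4851, -0.0257, -0.1985], [0.7276, 0.2571, 0.3790]], R = [[4.1231, -0.2425, -2.6679], [0.0000, 4.5762, 1.8253], [0.0000, 0.0000, 1.2452]]

a_1 = (0, 2, -2, 3); ‖a_1‖ = 4.1231, so q_1 = (0.0000, 0.4851, -0.4851, 0.7276).
q_1·a_2 = 0.0000·4 + 0.4851·(-2) + (-0.4851)·0 + 0.7276·1 = -0.2425.
u_2 = a_2 + 0.2425·q_1 = (4.0000, -1.8824, -0.1176, 1.1765).
‖u_2‖ = 4.5762, so q_2 = (0.8741, -0.4113, -0.0257, 0.2571).
q_1·a_3 = 0.0000·1 + 0.4851·(-3) + (-0.4851)·1 + 0.7276·(-1) = -2.6679; q_2·a_3 = 0.8741·1 + (-0.4113)·(-3) + (-0.0257)·1 + 0.2571·(-1) = 1.8253.
u_3 = a_3 + 2.6679·q_1 − 1.8253·q_2 = (-0.5955, -0.9551, -0.2472, 0.4719).
‖u_3‖ = 1.2452, so q_3 = (-0.4782, -0.7670, -0.1985, 0.3790).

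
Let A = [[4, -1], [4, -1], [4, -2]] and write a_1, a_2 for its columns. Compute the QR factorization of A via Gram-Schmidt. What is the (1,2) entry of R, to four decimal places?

a_1 = (4, 4, 4); ‖a_1‖ = 6.9282, so e_1 = (0.5774, 0.5774, 0.5774).
r_{12} = e_1·a_2 = -2.3094.

r_{12} = -2.3094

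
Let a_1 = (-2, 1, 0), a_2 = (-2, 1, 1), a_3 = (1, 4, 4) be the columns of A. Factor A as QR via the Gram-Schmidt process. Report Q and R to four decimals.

e_1 = a_1/‖a_1‖ = (-2, 1, 0)/2.2361 = (-0.8944, 0.4472, 0.0000).
r_{12} = e_1·a_2 = 2.2361.
u_2 = a_2 − 2.2361·e_1 = (0.0000, 0.0000, 1.0000).
‖u_2‖ = 1.0000, so e_2 = (0.0000, 0.0000, 1.0000).
r_{13} = e_1·a_3 = 0.8944; r_{23} = e_2·a_3 = 4.0000.
u_3 = a_3 − 0.8944·e_1 − 4.0000·e_2 = (1.8000, 3.6000, 0.0000).
‖u_3‖ = 4.0249, so e_3 = (0.4472, 0.8944, 0.0000).

Q = [[-0.8944, 0.0000, 0.4472], [0.4472, 0.0000, 0.8944], [0.0000, 1.0000, 0.0000]], R = [[2.2361, 2.2361, 0.8944], [0.0000, 1.0000, 4.0000], [0.0000, 0.0000, 4.0249]]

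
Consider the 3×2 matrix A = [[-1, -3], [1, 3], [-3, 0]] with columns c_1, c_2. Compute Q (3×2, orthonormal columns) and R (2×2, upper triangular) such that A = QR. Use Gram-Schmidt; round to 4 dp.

Q = [[-0.3015, -0.6396], [0.3015, 0.6396], [-0.9045, 0.4264]], R = [[3.3166, 1.8091], [0.0000, 3.8376]]

c_1 = (-1, 1, -3); ‖c_1‖ = 3.3166, so e_1 = (-0.3015, 0.3015, -0.9045).
e_1·c_2 = (-0.3015)·(-3) + 0.3015·3 + (-0.9045)·0 = 1.8091.
u_2 = c_2 − 1.8091·e_1 = (-2.4545, 2.4545, 1.6364).
‖u_2‖ = 3.8376, so e_2 = (-0.6396, 0.6396, 0.4264).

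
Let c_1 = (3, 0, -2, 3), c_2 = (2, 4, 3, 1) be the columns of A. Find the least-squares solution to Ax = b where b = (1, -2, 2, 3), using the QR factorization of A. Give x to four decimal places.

c_1 = (3, 0, -2, 3); ‖c_1‖ = 4.6904, so e_1 = (0.6396, 0.0000, -0.4264, 0.6396).
e_1·c_2 = 0.6396·2 + 0.0000·4 + (-0.4264)·3 + 0.6396·1 = 0.6396.
u_2 = c_2 − 0.6396·e_1 = (1.5909, 4.0000, 3.2727, 0.5909).
‖u_2‖ = 5.4398, so e_2 = (0.2925, 0.7353, 0.6016, 0.1086).
Qᵀb = (1.7056, 0.3510).
Back-substitute: x_2 = 0.3510/5.4398 = 0.0645.
x_1 = (1.7056 − 0.6396·0.0645)/4.6904 = 0.3548.

x = (0.3548, 0.0645)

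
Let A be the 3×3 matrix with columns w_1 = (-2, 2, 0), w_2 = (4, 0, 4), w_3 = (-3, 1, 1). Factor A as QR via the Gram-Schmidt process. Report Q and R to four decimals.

e_1 = w_1/‖w_1‖ = (-2, 2, 0)/2.8284 = (-0.7071, 0.7071, 0.0000).
r_{12} = e_1·w_2 = -2.8284.
u_2 = w_2 + 2.8284·e_1 = (2.0000, 2.0000, 4.0000).
‖u_2‖ = 4.8990, so e_2 = (0.4082, 0.4082, 0.8165).
r_{13} = e_1·w_3 = 2.8284; r_{23} = e_2·w_3 = 0.0000.
u_3 = w_3 − 2.8284·e_1 + 0.0000·e_2 = (-1.0000, -1.0000, 1.0000).
‖u_3‖ = 1.7321, so e_3 = (-0.5774, -0.5774, 0.5774).

Q = [[-0.7071, 0.4082, -0.5774], [0.7071, 0.4082, -0.5774], [0.0000, 0.8165, 0.5774]], R = [[2.8284, -2.8284, 2.8284], [0.0000, 4.8990, 0.0000], [0.0000, 0.0000, 1.7321]]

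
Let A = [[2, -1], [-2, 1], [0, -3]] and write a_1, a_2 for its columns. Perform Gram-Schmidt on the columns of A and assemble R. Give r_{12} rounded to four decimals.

r_{12} = -1.4142

q_1 = a_1/‖a_1‖ = (2, -2, 0)/2.8284 = (0.7071, -0.7071, 0.0000).
r_{12} = q_1·a_2 = -1.4142.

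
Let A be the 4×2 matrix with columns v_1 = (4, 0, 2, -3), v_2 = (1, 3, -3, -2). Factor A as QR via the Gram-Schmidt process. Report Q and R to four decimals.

Q = [[0.7428, 0.0946], [0.0000, 0.6332], [0.3714, -0.6914], [-0.5571, -0.3348]], R = [[5.3852, 0.7428], [0.0000, 4.7380]]

v_1 = (4, 0, 2, -3); ‖v_1‖ = 5.3852, so e_1 = (0.7428, 0.0000, 0.3714, -0.5571).
e_1·v_2 = 0.7428·1 + 0.0000·3 + 0.3714·(-3) + (-0.5571)·(-2) = 0.7428.
u_2 = v_2 − 0.7428·e_1 = (0.4483, 3.0000, -3.2759, -1.5862).
‖u_2‖ = 4.7380, so e_2 = (0.0946, 0.6332, -0.6914, -0.3348).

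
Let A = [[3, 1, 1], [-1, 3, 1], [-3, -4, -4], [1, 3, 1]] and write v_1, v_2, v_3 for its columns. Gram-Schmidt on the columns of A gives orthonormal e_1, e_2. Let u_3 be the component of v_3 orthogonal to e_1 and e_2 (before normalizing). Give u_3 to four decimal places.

u_3 = (-0.6316, -0.1053, -0.8842, -0.8632)

e_1 = v_1/‖v_1‖ = (3, -1, -3, 1)/4.4721 = (0.6708, -0.2236, -0.6708, 0.2236).
r_{12} = e_1·v_2 = 3.3541.
u_2 = v_2 − 3.3541·e_1 = (-1.2500, 3.7500, -1.7500, 2.2500).
‖u_2‖ = 4.8734, so e_2 = (-0.2565, 0.7695, -0.3591, 0.4617).
r_{13} = e_1·v_3 = 3.3541; r_{23} = e_2·v_3 = 2.4110.
u_3 = v_3 − 3.3541·e_1 − 2.4110·e_2 = (-0.6316, -0.1053, -0.8842, -0.8632).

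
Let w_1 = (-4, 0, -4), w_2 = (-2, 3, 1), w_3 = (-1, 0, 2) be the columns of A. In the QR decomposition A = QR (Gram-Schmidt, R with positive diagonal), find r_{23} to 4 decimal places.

r_{23} = 1.2247

w_1 = (-4, 0, -4); ‖w_1‖ = 5.6569, so q_1 = (-0.7071, 0.0000, -0.7071).
q_1·w_2 = (-0.7071)·(-2) + 0.0000·3 + (-0.7071)·1 = 0.7071.
u_2 = w_2 − 0.7071·q_1 = (-1.5000, 3.0000, 1.5000).
‖u_2‖ = 3.6742, so q_2 = (-0.4082, 0.8165, 0.4082).
r_{23} = q_2·w_3 = 1.2247.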